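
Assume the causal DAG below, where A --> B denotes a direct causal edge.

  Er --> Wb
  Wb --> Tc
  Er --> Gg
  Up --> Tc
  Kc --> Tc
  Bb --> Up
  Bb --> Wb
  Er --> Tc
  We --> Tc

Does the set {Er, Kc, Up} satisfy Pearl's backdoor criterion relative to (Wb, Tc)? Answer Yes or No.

Backdoor paths from Wb to Tc (paths whose first edge points into Wb):
  P1: Wb <- Er -> Tc
  P2: Wb <- Bb -> Up -> Tc
Condition 1 (no descendant of Wb in the set): holds — descendants of Wb are {Tc}; none are in {Er, Kc, Up}.
Condition 2 (every backdoor path blocked by {Er, Kc, Up}):
  P1: blocked at fork node Er ∈ conditioning set.
  P2: blocked at chain node Up ∈ conditioning set.
{Er, Kc, Up} satisfies the backdoor criterion.

Yes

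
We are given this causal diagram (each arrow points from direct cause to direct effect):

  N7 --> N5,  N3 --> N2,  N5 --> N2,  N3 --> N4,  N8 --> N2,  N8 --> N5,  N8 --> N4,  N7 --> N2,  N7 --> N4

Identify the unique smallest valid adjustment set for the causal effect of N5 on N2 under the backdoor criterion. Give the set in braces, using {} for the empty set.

Variables eligible for adjustment (non-descendants of N5, excluding N5 and N2): {N3, N4, N7, N8}.
Backdoor paths from N5 to N2:
  P1: N5 <- N8 -> N4 <- N3 -> N2
  P2: N5 <- N8 -> N4 <- N7 -> N2
  P3: N5 <- N8 -> N2
  P4: N5 <- N7 -> N4 <- N3 -> N2
  P5: N5 <- N7 -> N4 <- N8 -> N2
  P6: N5 <- N7 -> N2
The empty set is not sufficient: P3 (N5 <- N8 -> N2) has no collider blocking it and no conditioned non-collider, so it is open.
Try {N7, N8}:
  P1: blocked at fork node N8 ∈ conditioning set.
  P2: blocked at fork node N8 ∈ conditioning set.
  P3: blocked at fork node N8 ∈ conditioning set.
  P4: blocked at fork node N7 ∈ conditioning set.
  P5: blocked at fork node N7 ∈ conditioning set.
  P6: blocked at fork node N7 ∈ conditioning set.
{N7, N8} contains no descendant of N5 and blocks every backdoor path.
Every element of {N7, N8} is needed (dropping N7 leaves P6 open; dropping N8 leaves P3 open), so no proper subset is valid.
Among all size-2 subsets of the eligible variables, only {N7, N8} blocks every backdoor path, so it is the unique smallest valid adjustment set.

{N7, N8}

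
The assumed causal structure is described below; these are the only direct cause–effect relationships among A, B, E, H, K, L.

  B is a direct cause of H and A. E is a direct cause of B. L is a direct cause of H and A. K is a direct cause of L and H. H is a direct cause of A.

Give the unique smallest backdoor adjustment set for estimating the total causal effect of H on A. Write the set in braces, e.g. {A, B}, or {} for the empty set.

{B, L}

Variables eligible for adjustment (non-descendants of H, excluding H and A): {B, E, K, L}.
Backdoor paths from H to A:
  P1: H <- K -> L -> A
  P2: H <- L -> A
  P3: H <- B -> A
The empty set is not sufficient: P1 (H <- K -> L -> A) has no collider blocking it and no conditioned non-collider, so it is open.
Try {B, L}:
  P1: blocked at chain node L ∈ conditioning set.
  P2: blocked at fork node L ∈ conditioning set.
  P3: blocked at fork node B ∈ conditioning set.
{B, L} contains no descendant of H and blocks every backdoor path.
Every element of {B, L} is needed (dropping B leaves P3 open; dropping L leaves P1 open), so no proper subset is valid.
Among all size-2 subsets of the eligible variables, only {B, L} blocks every backdoor path, so it is the unique smallest valid adjustment set.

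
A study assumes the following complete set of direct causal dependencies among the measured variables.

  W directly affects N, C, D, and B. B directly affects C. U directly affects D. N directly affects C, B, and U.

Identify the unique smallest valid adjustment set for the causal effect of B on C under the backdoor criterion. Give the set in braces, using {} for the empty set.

{N, W}

Variables eligible for adjustment (non-descendants of B, excluding B and C): {D, N, U, W}.
Backdoor paths from B to C:
  P1: B <- W -> N -> C
  P2: B <- W -> C
  P3: B <- W -> D <- U <- N -> C
  P4: B <- N <- W -> C
  P5: B <- N -> U -> D <- W -> C
  P6: B <- N -> C
The empty set is not sufficient: P1 (B <- W -> N -> C) has no collider blocking it and no conditioned non-collider, so it is open.
Try {N, W}:
  P1: blocked at fork node W ∈ conditioning set.
  P2: blocked at fork node W ∈ conditioning set.
  P3: blocked at fork node W ∈ conditioning set.
  P4: blocked at chain node N ∈ conditioning set.
  P5: blocked at fork node N ∈ conditioning set.
  P6: blocked at fork node N ∈ conditioning set.
{N, W} contains no descendant of B and blocks every backdoor path.
Every element of {N, W} is needed (dropping N leaves P6 open; dropping W leaves P2 open), so no proper subset is valid.
Among all size-2 subsets of the eligible variables, only {N, W} blocks every backdoor path, so it is the unique smallest valid adjustment set.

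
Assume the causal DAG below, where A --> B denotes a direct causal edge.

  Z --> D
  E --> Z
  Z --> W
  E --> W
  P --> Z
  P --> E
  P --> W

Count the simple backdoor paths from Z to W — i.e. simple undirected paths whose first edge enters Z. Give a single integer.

4

A backdoor path from Z to W is any simple undirected path whose first edge points into Z (i.e. leaves Z via a parent).
Parents of Z: {E, P}.
Enumerating:
  P1: Z <- P -> E -> W
  P2: Z <- P -> W
  P3: Z <- E <- P -> W
  P4: Z <- E -> W
That exhausts the simple backdoor paths. Count: 4.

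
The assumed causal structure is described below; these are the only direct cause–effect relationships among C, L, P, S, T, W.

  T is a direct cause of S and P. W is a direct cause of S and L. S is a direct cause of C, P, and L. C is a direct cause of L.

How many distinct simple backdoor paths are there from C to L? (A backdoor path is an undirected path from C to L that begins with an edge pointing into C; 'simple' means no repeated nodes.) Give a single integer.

2

A backdoor path from C to L is any simple undirected path whose first edge points into C (i.e. leaves C via a parent).
Parents of C: {S}.
Enumerating:
  P1: C <- S <- W -> L
  P2: C <- S -> L
That exhausts the simple backdoor paths. Count: 2.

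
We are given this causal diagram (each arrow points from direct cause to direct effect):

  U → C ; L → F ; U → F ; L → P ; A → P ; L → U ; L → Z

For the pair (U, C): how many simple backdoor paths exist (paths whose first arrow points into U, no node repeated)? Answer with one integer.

0

A backdoor path from U to C is any simple undirected path whose first edge points into U (i.e. leaves U via a parent).
Parents of U: {L}.
No simple path from any parent of U reaches C without revisiting U, so there are no backdoor paths.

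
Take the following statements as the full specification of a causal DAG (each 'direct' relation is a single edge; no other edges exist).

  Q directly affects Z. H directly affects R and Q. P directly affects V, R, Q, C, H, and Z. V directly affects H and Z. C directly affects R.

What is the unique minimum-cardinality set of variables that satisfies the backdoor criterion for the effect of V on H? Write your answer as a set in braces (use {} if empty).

{P}

Variables eligible for adjustment (non-descendants of V, excluding V and H): {C, P}.
Backdoor paths from V to H:
  P1: V <- P -> C -> R <- H
  P2: V <- P -> H
  P3: V <- P -> Q <- H
  P4: V <- P -> R <- H
  P5: V <- P -> Z <- Q <- H
The empty set is not sufficient: P2 (V <- P -> H) has no collider blocking it and no conditioned non-collider, so it is open.
Try {P}:
  P1: blocked at fork node P ∈ conditioning set.
  P2: blocked at fork node P ∈ conditioning set.
  P3: blocked at fork node P ∈ conditioning set.
  P4: blocked at fork node P ∈ conditioning set.
  P5: blocked at fork node P ∈ conditioning set.
{P} contains no descendant of V and blocks every backdoor path.
No other singleton works — e.g. {C} leaves P2 open — so {P} is the unique smallest valid adjustment set.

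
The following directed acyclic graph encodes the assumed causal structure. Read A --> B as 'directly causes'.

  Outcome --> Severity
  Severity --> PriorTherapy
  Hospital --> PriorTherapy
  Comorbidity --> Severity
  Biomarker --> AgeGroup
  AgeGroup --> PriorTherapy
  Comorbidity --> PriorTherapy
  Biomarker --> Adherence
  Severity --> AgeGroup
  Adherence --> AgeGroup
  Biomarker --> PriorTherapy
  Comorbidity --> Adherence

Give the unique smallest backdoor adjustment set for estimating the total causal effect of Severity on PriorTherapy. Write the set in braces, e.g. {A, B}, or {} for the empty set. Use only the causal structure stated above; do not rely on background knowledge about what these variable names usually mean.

{Comorbidity}

Variables eligible for adjustment (non-descendants of Severity, excluding Severity and PriorTherapy): {Adherence, Biomarker, Comorbidity, Hospital, Outcome}.
Backdoor paths from Severity to PriorTherapy:
  P1: Severity <- Comorbidity -> Adherence <- Biomarker -> AgeGroup -> PriorTherapy
  P2: Severity <- Comorbidity -> Adherence <- Biomarker -> PriorTherapy
  P3: Severity <- Comorbidity -> Adherence -> AgeGroup <- Biomarker -> PriorTherapy
  P4: Severity <- Comorbidity -> Adherence -> AgeGroup -> PriorTherapy
  P5: Severity <- Comorbidity -> PriorTherapy
The empty set is not sufficient: P4 (Severity <- Comorbidity -> Adherence -> AgeGroup -> PriorTherapy) has no collider blocking it and no conditioned non-collider, so it is open.
Try {Comorbidity}:
  P1: blocked at fork node Comorbidity ∈ conditioning set.
  P2: blocked at fork node Comorbidity ∈ conditioning set.
  P3: blocked at fork node Comorbidity ∈ conditioning set.
  P4: blocked at fork node Comorbidity ∈ conditioning set.
  P5: blocked at fork node Comorbidity ∈ conditioning set.
{Comorbidity} contains no descendant of Severity and blocks every backdoor path.
No other singleton works — e.g. {Outcome} leaves P4 open — so {Comorbidity} is the unique smallest valid adjustment set.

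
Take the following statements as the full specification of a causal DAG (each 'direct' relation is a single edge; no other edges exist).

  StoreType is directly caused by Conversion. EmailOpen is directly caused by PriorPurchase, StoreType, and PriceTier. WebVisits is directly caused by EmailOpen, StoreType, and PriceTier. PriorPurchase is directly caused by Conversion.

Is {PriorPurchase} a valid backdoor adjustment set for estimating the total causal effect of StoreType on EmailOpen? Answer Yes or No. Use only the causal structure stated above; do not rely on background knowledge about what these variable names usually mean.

Backdoor paths from StoreType to EmailOpen (paths whose first edge points into StoreType):
  P1: StoreType <- Conversion -> PriorPurchase -> EmailOpen
Condition 1 (no descendant of StoreType in the set): holds — descendants of StoreType are {EmailOpen, WebVisits}; none are in {PriorPurchase}.
Condition 2 (every backdoor path blocked by {PriorPurchase}):
  P1: blocked at chain node PriorPurchase ∈ conditioning set.
{PriorPurchase} satisfies the backdoor criterion.

Yes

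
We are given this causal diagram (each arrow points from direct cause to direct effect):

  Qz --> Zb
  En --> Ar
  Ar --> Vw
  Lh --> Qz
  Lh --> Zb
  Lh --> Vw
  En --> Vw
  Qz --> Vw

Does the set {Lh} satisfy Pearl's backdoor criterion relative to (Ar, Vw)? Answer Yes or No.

No

Backdoor paths from Ar to Vw (paths whose first edge points into Ar):
  P1: Ar <- En -> Vw
Condition 1 (no descendant of Ar in the set): holds — descendants of Ar are {Vw}; none are in {Lh}.
Condition 2 (every backdoor path blocked by {Lh}):
  P1: open — no interior node is in the conditioning set.
{Lh} does not satisfy the backdoor criterion.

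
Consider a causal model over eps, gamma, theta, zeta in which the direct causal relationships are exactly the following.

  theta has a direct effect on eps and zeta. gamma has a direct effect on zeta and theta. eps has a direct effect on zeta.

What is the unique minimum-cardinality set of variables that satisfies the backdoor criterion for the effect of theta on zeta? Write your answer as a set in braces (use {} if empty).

Variables eligible for adjustment (non-descendants of theta, excluding theta and zeta): {gamma}.
Backdoor paths from theta to zeta:
  P1: theta <- gamma -> zeta
The empty set is not sufficient: P1 (theta <- gamma -> zeta) has no collider blocking it and no conditioned non-collider, so it is open.
Try {gamma}:
  P1: blocked at fork node gamma ∈ conditioning set.
{gamma} contains no descendant of theta and blocks every backdoor path.
{gamma} is the unique smallest valid adjustment set.

{gamma}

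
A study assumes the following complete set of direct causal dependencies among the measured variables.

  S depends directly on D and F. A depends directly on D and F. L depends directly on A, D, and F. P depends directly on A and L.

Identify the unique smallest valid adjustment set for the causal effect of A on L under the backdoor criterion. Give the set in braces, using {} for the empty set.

Variables eligible for adjustment (non-descendants of A, excluding A and L): {D, F, S}.
Backdoor paths from A to L:
  P1: A <- F -> S <- D -> L
  P2: A <- F -> L
  P3: A <- D -> S <- F -> L
  P4: A <- D -> L
The empty set is not sufficient: P2 (A <- F -> L) has no collider blocking it and no conditioned non-collider, so it is open.
Try {D, F}:
  P1: blocked at fork node F ∈ conditioning set.
  P2: blocked at fork node F ∈ conditioning set.
  P3: blocked at fork node D ∈ conditioning set.
  P4: blocked at fork node D ∈ conditioning set.
{D, F} contains no descendant of A and blocks every backdoor path.
Every element of {D, F} is needed (dropping D leaves P4 open; dropping F leaves P2 open), so no proper subset is valid.
Among all size-2 subsets of the eligible variables, only {D, F} blocks every backdoor path, so it is the unique smallest valid adjustment set.

{D, F}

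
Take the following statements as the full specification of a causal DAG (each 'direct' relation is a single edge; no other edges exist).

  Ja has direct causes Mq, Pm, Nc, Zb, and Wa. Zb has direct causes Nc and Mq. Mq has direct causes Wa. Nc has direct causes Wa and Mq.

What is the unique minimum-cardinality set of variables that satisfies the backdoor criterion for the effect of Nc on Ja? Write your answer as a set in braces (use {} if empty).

Variables eligible for adjustment (non-descendants of Nc, excluding Nc and Ja): {Mq, Pm, Wa}.
Backdoor paths from Nc to Ja:
  P1: Nc <- Wa -> Mq -> Zb -> Ja
  P2: Nc <- Wa -> Mq -> Ja
  P3: Nc <- Wa -> Ja
  P4: Nc <- Mq <- Wa -> Ja
  P5: Nc <- Mq -> Zb -> Ja
  P6: Nc <- Mq -> Ja
The empty set is not sufficient: P1 (Nc <- Wa -> Mq -> Zb -> Ja) has no collider blocking it and no conditioned non-collider, so it is open.
Try {Mq, Wa}:
  P1: blocked at fork node Wa ∈ conditioning set.
  P2: blocked at fork node Wa ∈ conditioning set.
  P3: blocked at fork node Wa ∈ conditioning set.
  P4: blocked at chain node Mq ∈ conditioning set.
  P5: blocked at fork node Mq ∈ conditioning set.
  P6: blocked at fork node Mq ∈ conditioning set.
{Mq, Wa} contains no descendant of Nc and blocks every backdoor path.
Every element of {Mq, Wa} is needed (dropping Mq leaves P5 open; dropping Wa leaves P3 open), so no proper subset is valid.
Among all size-2 subsets of the eligible variables, only {Mq, Wa} blocks every backdoor path, so it is the unique smallest valid adjustment set.

{Mq, Wa}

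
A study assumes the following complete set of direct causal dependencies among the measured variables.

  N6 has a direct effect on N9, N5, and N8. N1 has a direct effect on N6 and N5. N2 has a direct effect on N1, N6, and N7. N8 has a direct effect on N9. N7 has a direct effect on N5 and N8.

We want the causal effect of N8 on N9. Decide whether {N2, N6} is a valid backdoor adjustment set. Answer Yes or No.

Backdoor paths from N8 to N9 (paths whose first edge points into N8):
  P1: N8 <- N7 <- N2 -> N1 -> N6 -> N9
  P2: N8 <- N7 <- N2 -> N1 -> N5 <- N6 -> N9
  P3: N8 <- N7 <- N2 -> N6 -> N9
  P4: N8 <- N7 -> N5 <- N1 <- N2 -> N6 -> N9
  P5: N8 <- N7 -> N5 <- N1 -> N6 -> N9
  P6: N8 <- N7 -> N5 <- N6 -> N9
  P7: N8 <- N6 -> N9
Condition 1 (no descendant of N8 in the set): holds — descendants of N8 are {N9}; none are in {N2, N6}.
Condition 2 (every backdoor path blocked by {N2, N6}):
  P1: blocked at fork node N2 ∈ conditioning set.
  P2: blocked at fork node N2 ∈ conditioning set.
  P3: blocked at fork node N2 ∈ conditioning set.
  P4: blocked at collider N5 (neither it nor any descendant is in the conditioning set).
  P5: blocked at collider N5 (neither it nor any descendant is in the conditioning set).
  P6: blocked at collider N5 (neither it nor any descendant is in the conditioning set).
  P7: blocked at fork node N6 ∈ conditioning set.
{N2, N6} satisfies the backdoor criterion.

Yes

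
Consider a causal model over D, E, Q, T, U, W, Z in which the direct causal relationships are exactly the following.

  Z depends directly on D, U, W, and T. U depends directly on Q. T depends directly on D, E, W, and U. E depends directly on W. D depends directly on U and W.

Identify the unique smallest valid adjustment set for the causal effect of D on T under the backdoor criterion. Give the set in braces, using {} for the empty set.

Variables eligible for adjustment (non-descendants of D, excluding D and T): {E, Q, U, W}.
Backdoor paths from D to T:
  P1: D <- W -> E -> T
  P2: D <- W -> T
  P3: D <- W -> Z <- U -> T
  P4: D <- W -> Z <- T
  P5: D <- U -> T
  P6: D <- U -> Z <- W -> E -> T
  P7: D <- U -> Z <- W -> T
  P8: D <- U -> Z <- T
The empty set is not sufficient: P1 (D <- W -> E -> T) has no collider blocking it and no conditioned non-collider, so it is open.
Try {U, W}:
  P1: blocked at fork node W ∈ conditioning set.
  P2: blocked at fork node W ∈ conditioning set.
  P3: blocked at fork node W ∈ conditioning set.
  P4: blocked at fork node W ∈ conditioning set.
  P5: blocked at fork node U ∈ conditioning set.
  P6: blocked at fork node U ∈ conditioning set.
  P7: blocked at fork node U ∈ conditioning set.
  P8: blocked at fork node U ∈ conditioning set.
{U, W} contains no descendant of D and blocks every backdoor path.
Every element of {U, W} is needed (dropping U leaves P5 open; dropping W leaves P1 open), so no proper subset is valid.
Among all size-2 subsets of the eligible variables, only {U, W} blocks every backdoor path, so it is the unique smallest valid adjustment set.

{U, W}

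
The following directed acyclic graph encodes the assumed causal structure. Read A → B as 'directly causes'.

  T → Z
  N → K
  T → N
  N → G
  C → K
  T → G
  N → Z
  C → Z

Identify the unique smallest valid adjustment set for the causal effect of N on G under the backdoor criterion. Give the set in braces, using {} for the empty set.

{T}

Variables eligible for adjustment (non-descendants of N, excluding N and G): {C, T}.
Backdoor paths from N to G:
  P1: N <- T -> G
The empty set is not sufficient: P1 (N <- T -> G) has no collider blocking it and no conditioned non-collider, so it is open.
Try {T}:
  P1: blocked at fork node T ∈ conditioning set.
{T} contains no descendant of N and blocks every backdoor path.
No other singleton works — e.g. {C} leaves P1 open — so {T} is the unique smallest valid adjustment set.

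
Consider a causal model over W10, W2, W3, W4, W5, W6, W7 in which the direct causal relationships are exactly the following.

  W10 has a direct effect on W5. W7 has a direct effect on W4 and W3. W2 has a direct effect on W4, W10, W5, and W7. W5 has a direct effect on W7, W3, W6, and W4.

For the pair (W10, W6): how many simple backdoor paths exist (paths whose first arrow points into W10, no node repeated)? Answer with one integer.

7

A backdoor path from W10 to W6 is any simple undirected path whose first edge points into W10 (i.e. leaves W10 via a parent).
Parents of W10: {W2}.
Enumerating:
  P1: W10 <- W2 -> W5 -> W6
  P2: W10 <- W2 -> W7 <- W5 -> W6
  P3: W10 <- W2 -> W7 -> W4 <- W5 -> W6
  P4: W10 <- W2 -> W7 -> W3 <- W5 -> W6
  P5: W10 <- W2 -> W4 <- W5 -> W6
  P6: W10 <- W2 -> W4 <- W7 <- W5 -> W6
  P7: W10 <- W2 -> W4 <- W7 -> W3 <- W5 -> W6
That exhausts the simple backdoor paths. Count: 7.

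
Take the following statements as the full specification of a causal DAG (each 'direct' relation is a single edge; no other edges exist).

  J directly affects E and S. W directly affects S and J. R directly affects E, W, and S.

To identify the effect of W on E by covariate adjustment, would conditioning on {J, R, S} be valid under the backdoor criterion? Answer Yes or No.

Backdoor paths from W to E (paths whose first edge points into W):
  P1: W <- R -> S <- J -> E
  P2: W <- R -> E
Condition 1 (no descendant of W in the set): FAILS — J and S are descendants of W.
Condition 2 (every backdoor path blocked by {J, R, S}):
  P1: blocked at fork node R ∈ conditioning set.
  P2: blocked at fork node R ∈ conditioning set.
{J, R, S} does not satisfy the backdoor criterion.

No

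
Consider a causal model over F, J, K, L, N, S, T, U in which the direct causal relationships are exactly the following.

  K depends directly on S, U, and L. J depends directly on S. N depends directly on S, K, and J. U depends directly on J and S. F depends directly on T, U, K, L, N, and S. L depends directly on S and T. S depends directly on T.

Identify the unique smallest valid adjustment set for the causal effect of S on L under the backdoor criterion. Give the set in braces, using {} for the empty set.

Variables eligible for adjustment (non-descendants of S, excluding S and L): {T}.
Backdoor paths from S to L:
  P1: S <- T -> L
  P2: S <- T -> F <- U <- J -> N <- K <- L
  P3: S <- T -> F <- U -> K <- L
  P4: S <- T -> F <- L
  P5: S <- T -> F <- K <- L
  P6: S <- T -> F <- N <- J -> U -> K <- L
  P7: S <- T -> F <- N <- K <- L
The empty set is not sufficient: P1 (S <- T -> L) has no collider blocking it and no conditioned non-collider, so it is open.
Try {T}:
  P1: blocked at fork node T ∈ conditioning set.
  P2: blocked at fork node T ∈ conditioning set.
  P3: blocked at fork node T ∈ conditioning set.
  P4: blocked at fork node T ∈ conditioning set.
  P5: blocked at fork node T ∈ conditioning set.
  P6: blocked at fork node T ∈ conditioning set.
  P7: blocked at fork node T ∈ conditioning set.
{T} contains no descendant of S and blocks every backdoor path.
{T} is the unique smallest valid adjustment set.

{T}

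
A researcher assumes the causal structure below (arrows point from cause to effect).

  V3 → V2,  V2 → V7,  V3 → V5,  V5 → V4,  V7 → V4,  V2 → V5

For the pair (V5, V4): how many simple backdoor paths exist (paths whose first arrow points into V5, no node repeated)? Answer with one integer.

2

A backdoor path from V5 to V4 is any simple undirected path whose first edge points into V5 (i.e. leaves V5 via a parent).
Parents of V5: {V2, V3}.
Enumerating:
  P1: V5 <- V3 -> V2 -> V7 -> V4
  P2: V5 <- V2 -> V7 -> V4
That exhausts the simple backdoor paths. Count: 2.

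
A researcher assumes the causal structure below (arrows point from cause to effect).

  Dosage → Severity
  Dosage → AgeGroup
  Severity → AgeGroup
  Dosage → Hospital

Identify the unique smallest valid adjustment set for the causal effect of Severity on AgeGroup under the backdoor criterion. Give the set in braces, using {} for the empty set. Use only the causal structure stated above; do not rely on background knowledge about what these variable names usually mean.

Variables eligible for adjustment (non-descendants of Severity, excluding Severity and AgeGroup): {Dosage, Hospital}.
Backdoor paths from Severity to AgeGroup:
  P1: Severity <- Dosage -> AgeGroup
The empty set is not sufficient: P1 (Severity <- Dosage -> AgeGroup) has no collider blocking it and no conditioned non-collider, so it is open.
Try {Dosage}:
  P1: blocked at fork node Dosage ∈ conditioning set.
{Dosage} contains no descendant of Severity and blocks every backdoor path.
No other singleton works — e.g. {Hospital} leaves P1 open — so {Dosage} is the unique smallest valid adjustment set.

{Dosage}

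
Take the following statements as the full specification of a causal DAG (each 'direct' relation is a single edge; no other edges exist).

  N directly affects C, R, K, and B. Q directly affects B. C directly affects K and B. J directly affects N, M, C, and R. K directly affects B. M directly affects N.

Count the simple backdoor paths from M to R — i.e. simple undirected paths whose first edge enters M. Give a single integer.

7

A backdoor path from M to R is any simple undirected path whose first edge points into M (i.e. leaves M via a parent).
Parents of M: {J}.
Enumerating:
  P1: M <- J -> N -> R
  P2: M <- J -> C <- N -> R
  P3: M <- J -> C -> K <- N -> R
  P4: M <- J -> C -> K -> B <- N -> R
  P5: M <- J -> C -> B <- N -> R
  P6: M <- J -> C -> B <- K <- N -> R
  P7: M <- J -> R
That exhausts the simple backdoor paths. Count: 7.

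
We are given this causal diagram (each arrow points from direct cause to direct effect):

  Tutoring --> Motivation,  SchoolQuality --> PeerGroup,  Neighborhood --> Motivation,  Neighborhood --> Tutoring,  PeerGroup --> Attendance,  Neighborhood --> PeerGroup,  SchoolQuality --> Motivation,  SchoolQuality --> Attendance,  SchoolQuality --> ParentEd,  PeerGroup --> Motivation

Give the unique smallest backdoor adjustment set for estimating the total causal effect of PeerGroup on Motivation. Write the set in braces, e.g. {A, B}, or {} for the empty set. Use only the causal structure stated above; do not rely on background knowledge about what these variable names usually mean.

Variables eligible for adjustment (non-descendants of PeerGroup, excluding PeerGroup and Motivation): {Neighborhood, ParentEd, SchoolQuality, Tutoring}.
Backdoor paths from PeerGroup to Motivation:
  P1: PeerGroup <- Neighborhood -> Tutoring -> Motivation
  P2: PeerGroup <- Neighborhood -> Motivation
  P3: PeerGroup <- SchoolQuality -> Motivation
The empty set is not sufficient: P1 (PeerGroup <- Neighborhood -> Tutoring -> Motivation) has no collider blocking it and no conditioned non-collider, so it is open.
Try {Neighborhood, SchoolQuality}:
  P1: blocked at fork node Neighborhood ∈ conditioning set.
  P2: blocked at fork node Neighborhood ∈ conditioning set.
  P3: blocked at fork node SchoolQuality ∈ conditioning set.
{Neighborhood, SchoolQuality} contains no descendant of PeerGroup and blocks every backdoor path.
Every element of {Neighborhood, SchoolQuality} is needed (dropping Neighborhood leaves P1 open; dropping SchoolQuality leaves P3 open), so no proper subset is valid.
Among all size-2 subsets of the eligible variables, only {Neighborhood, SchoolQuality} blocks every backdoor path, so it is the unique smallest valid adjustment set.

{Neighborhood, SchoolQuality}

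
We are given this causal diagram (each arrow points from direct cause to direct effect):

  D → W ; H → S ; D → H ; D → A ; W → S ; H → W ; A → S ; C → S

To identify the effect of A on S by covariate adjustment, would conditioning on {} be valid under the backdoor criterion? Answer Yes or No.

Backdoor paths from A to S (paths whose first edge points into A):
  P1: A <- D -> H -> W -> S
  P2: A <- D -> H -> S
  P3: A <- D -> W <- H -> S
  P4: A <- D -> W -> S
Condition 1 (no descendant of A in the set): holds — descendants of A are {S}; none are in {}.
Condition 2 (every backdoor path blocked by {}):
  P1: open — no interior node is in the conditioning set.
  P2: open — no interior node is in the conditioning set.
  P3: blocked at collider W (neither it nor any descendant is in the conditioning set).
  P4: open — no interior node is in the conditioning set.
{} does not satisfy the backdoor criterion.

No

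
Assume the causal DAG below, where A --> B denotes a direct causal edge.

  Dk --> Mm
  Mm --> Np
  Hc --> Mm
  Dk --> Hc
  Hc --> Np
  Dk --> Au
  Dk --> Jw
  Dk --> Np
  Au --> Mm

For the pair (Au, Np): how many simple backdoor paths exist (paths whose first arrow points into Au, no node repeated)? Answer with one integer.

5

A backdoor path from Au to Np is any simple undirected path whose first edge points into Au (i.e. leaves Au via a parent).
Parents of Au: {Dk}.
Enumerating:
  P1: Au <- Dk -> Hc -> Mm -> Np
  P2: Au <- Dk -> Hc -> Np
  P3: Au <- Dk -> Mm <- Hc -> Np
  P4: Au <- Dk -> Mm -> Np
  P5: Au <- Dk -> Np
That exhausts the simple backdoor paths. Count: 5.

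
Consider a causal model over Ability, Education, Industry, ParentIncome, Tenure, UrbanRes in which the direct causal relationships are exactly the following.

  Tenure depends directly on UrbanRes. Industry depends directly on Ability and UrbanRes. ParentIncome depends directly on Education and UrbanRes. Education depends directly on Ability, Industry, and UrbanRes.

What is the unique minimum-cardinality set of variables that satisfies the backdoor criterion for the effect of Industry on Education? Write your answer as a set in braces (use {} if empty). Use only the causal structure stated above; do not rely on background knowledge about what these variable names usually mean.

{Ability, UrbanRes}

Variables eligible for adjustment (non-descendants of Industry, excluding Industry and Education): {Ability, Tenure, UrbanRes}.
Backdoor paths from Industry to Education:
  P1: Industry <- Ability -> Education
  P2: Industry <- UrbanRes -> Education
  P3: Industry <- UrbanRes -> ParentIncome <- Education
The empty set is not sufficient: P1 (Industry <- Ability -> Education) has no collider blocking it and no conditioned non-collider, so it is open.
Try {Ability, UrbanRes}:
  P1: blocked at fork node Ability ∈ conditioning set.
  P2: blocked at fork node UrbanRes ∈ conditioning set.
  P3: blocked at fork node UrbanRes ∈ conditioning set.
{Ability, UrbanRes} contains no descendant of Industry and blocks every backdoor path.
Every element of {Ability, UrbanRes} is needed (dropping Ability leaves P1 open; dropping UrbanRes leaves P2 open), so no proper subset is valid.
Among all size-2 subsets of the eligible variables, only {Ability, UrbanRes} blocks every backdoor path, so it is the unique smallest valid adjustment set.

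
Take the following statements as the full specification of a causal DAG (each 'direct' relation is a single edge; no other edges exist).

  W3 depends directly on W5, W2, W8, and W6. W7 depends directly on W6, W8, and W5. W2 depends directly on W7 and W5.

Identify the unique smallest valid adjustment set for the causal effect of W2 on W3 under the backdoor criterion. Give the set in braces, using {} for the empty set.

Variables eligible for adjustment (non-descendants of W2, excluding W2 and W3): {W5, W6, W7, W8}.
Backdoor paths from W2 to W3:
  P1: W2 <- W5 -> W7 <- W6 -> W3
  P2: W2 <- W5 -> W7 <- W8 -> W3
  P3: W2 <- W5 -> W3
  P4: W2 <- W7 <- W5 -> W3
  P5: W2 <- W7 <- W6 -> W3
  P6: W2 <- W7 <- W8 -> W3
The empty set is not sufficient: P3 (W2 <- W5 -> W3) has no collider blocking it and no conditioned non-collider, so it is open.
Try {W5, W7}:
  P1: blocked at fork node W5 ∈ conditioning set.
  P2: blocked at fork node W5 ∈ conditioning set.
  P3: blocked at fork node W5 ∈ conditioning set.
  P4: blocked at chain node W7 ∈ conditioning set.
  P5: blocked at chain node W7 ∈ conditioning set.
  P6: blocked at chain node W7 ∈ conditioning set.
{W5, W7} contains no descendant of W2 and blocks every backdoor path.
Every element of {W5, W7} is needed (dropping W5 leaves P1 open; dropping W7 leaves P5 open), so no proper subset is valid.
Among all size-2 subsets of the eligible variables, only {W5, W7} blocks every backdoor path, so it is the unique smallest valid adjustment set.

{W5, W7}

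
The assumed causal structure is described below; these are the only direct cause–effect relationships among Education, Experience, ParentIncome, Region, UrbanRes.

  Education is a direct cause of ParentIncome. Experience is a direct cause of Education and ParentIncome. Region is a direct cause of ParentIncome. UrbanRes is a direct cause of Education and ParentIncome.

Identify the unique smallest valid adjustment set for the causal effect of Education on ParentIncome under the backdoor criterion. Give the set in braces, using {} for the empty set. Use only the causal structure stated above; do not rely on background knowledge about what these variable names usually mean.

Variables eligible for adjustment (non-descendants of Education, excluding Education and ParentIncome): {Experience, Region, UrbanRes}.
Backdoor paths from Education to ParentIncome:
  P1: Education <- UrbanRes -> ParentIncome
  P2: Education <- Experience -> ParentIncome
The empty set is not sufficient: P1 (Education <- UrbanRes -> ParentIncome) has no collider blocking it and no conditioned non-collider, so it is open.
Try {Experience, UrbanRes}:
  P1: blocked at fork node UrbanRes ∈ conditioning set.
  P2: blocked at fork node Experience ∈ conditioning set.
{Experience, UrbanRes} contains no descendant of Education and blocks every backdoor path.
Every element of {Experience, UrbanRes} is needed (dropping Experience leaves P2 open; dropping UrbanRes leaves P1 open), so no proper subset is valid.
Among all size-2 subsets of the eligible variables, only {Experience, UrbanRes} blocks every backdoor path, so it is the unique smallest valid adjustment set.

{Experience, UrbanRes}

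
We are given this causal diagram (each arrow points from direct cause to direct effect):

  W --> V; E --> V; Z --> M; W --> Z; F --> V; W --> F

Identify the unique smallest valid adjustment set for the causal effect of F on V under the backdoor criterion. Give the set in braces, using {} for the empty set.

{W}

Variables eligible for adjustment (non-descendants of F, excluding F and V): {E, M, W, Z}.
Backdoor paths from F to V:
  P1: F <- W -> V
The empty set is not sufficient: P1 (F <- W -> V) has no collider blocking it and no conditioned non-collider, so it is open.
Try {W}:
  P1: blocked at fork node W ∈ conditioning set.
{W} contains no descendant of F and blocks every backdoor path.
No other singleton works — e.g. {E} leaves P1 open — so {W} is the unique smallest valid adjustment set.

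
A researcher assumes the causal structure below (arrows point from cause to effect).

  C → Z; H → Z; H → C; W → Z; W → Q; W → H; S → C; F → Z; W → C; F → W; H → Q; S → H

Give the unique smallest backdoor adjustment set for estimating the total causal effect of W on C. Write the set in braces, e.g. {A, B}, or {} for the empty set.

Variables eligible for adjustment (non-descendants of W, excluding W and C): {F, S}.
Backdoor paths from W to C:
  P1: W <- F -> Z <- H <- S -> C
  P2: W <- F -> Z <- H -> C
  P3: W <- F -> Z <- C
Each backdoor path contains an unconditioned collider, so every path is already blocked with the empty conditioning set:
  P1: blocked at collider Z (neither it nor any descendant is in the conditioning set).
  P2: blocked at collider Z (neither it nor any descendant is in the conditioning set).
  P3: blocked at collider Z (neither it nor any descendant is in the conditioning set).
The empty set is therefore the unique smallest valid set.

{}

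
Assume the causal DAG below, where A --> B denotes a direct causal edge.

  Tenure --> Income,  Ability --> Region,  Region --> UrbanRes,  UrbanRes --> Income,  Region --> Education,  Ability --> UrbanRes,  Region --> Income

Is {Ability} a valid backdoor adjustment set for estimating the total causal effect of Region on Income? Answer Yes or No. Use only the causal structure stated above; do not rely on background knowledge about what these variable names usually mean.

Yes

Backdoor paths from Region to Income (paths whose first edge points into Region):
  P1: Region <- Ability -> UrbanRes -> Income
Condition 1 (no descendant of Region in the set): holds — descendants of Region are {Education, Income, UrbanRes}; none are in {Ability}.
Condition 2 (every backdoor path blocked by {Ability}):
  P1: blocked at fork node Ability ∈ conditioning set.
{Ability} satisfies the backdoor criterion.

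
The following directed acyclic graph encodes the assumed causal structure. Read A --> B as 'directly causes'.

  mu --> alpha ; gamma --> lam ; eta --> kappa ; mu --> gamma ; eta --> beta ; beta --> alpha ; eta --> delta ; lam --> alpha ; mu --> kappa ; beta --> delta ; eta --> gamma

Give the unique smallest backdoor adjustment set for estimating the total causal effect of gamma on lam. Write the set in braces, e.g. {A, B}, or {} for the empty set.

Variables eligible for adjustment (non-descendants of gamma, excluding gamma and lam): {beta, delta, eta, kappa, mu}.
Backdoor paths from gamma to lam:
  P1: gamma <- mu -> kappa <- eta -> beta -> alpha <- lam
  P2: gamma <- mu -> kappa <- eta -> delta <- beta -> alpha <- lam
  P3: gamma <- mu -> alpha <- lam
  P4: gamma <- eta -> kappa <- mu -> alpha <- lam
  P5: gamma <- eta -> beta -> alpha <- lam
  P6: gamma <- eta -> delta <- beta -> alpha <- lam
Each backdoor path contains an unconditioned collider, so every path is already blocked with the empty conditioning set:
  P1: blocked at collider kappa (neither it nor any descendant is in the conditioning set).
  P2: blocked at collider kappa (neither it nor any descendant is in the conditioning set).
  P3: blocked at collider alpha (neither it nor any descendant is in the conditioning set).
  P4: blocked at collider kappa (neither it nor any descendant is in the conditioning set).
  P5: blocked at collider alpha (neither it nor any descendant is in the conditioning set).
  P6: blocked at collider delta (neither it nor any descendant is in the conditioning set).
The empty set is therefore the unique smallest valid set.

{}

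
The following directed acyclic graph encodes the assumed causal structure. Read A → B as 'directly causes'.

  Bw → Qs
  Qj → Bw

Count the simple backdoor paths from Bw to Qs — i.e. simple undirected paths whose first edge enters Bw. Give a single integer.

A backdoor path from Bw to Qs is any simple undirected path whose first edge points into Bw (i.e. leaves Bw via a parent).
Parents of Bw: {Qj}.
No simple path from any parent of Bw reaches Qs without revisiting Bw, so there are no backdoor paths.

0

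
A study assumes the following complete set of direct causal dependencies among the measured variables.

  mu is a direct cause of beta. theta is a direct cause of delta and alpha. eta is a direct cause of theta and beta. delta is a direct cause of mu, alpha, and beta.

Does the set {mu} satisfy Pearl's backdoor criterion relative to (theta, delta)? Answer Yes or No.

No

Backdoor paths from theta to delta (paths whose first edge points into theta):
  P1: theta <- eta -> beta <- delta
  P2: theta <- eta -> beta <- mu <- delta
Condition 1 (no descendant of theta in the set): FAILS — mu is a descendant of theta.
Condition 2 (every backdoor path blocked by {mu}):
  P1: blocked at collider beta (neither it nor any descendant is in the conditioning set).
  P2: blocked at collider beta (neither it nor any descendant is in the conditioning set).
{mu} does not satisfy the backdoor criterion.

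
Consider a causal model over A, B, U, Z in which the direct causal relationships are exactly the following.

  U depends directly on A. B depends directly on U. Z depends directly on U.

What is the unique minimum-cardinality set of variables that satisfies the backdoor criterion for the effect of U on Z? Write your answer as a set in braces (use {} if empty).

Variables eligible for adjustment (non-descendants of U, excluding U and Z): {A}.
Backdoor paths from U to Z:
  (none)
With no backdoor paths the empty set already satisfies the criterion, and it is trivially minimal.

{}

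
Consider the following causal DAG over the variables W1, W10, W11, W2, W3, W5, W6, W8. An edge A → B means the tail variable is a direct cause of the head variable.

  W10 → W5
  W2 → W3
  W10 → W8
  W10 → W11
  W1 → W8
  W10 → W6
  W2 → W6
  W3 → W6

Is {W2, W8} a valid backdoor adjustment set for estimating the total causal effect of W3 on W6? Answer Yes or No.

Yes

Backdoor paths from W3 to W6 (paths whose first edge points into W3):
  P1: W3 <- W2 -> W6
Condition 1 (no descendant of W3 in the set): holds — descendants of W3 are {W6}; none are in {W2, W8}.
Condition 2 (every backdoor path blocked by {W2, W8}):
  P1: blocked at fork node W2 ∈ conditioning set.
{W2, W8} satisfies the backdoor criterion.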